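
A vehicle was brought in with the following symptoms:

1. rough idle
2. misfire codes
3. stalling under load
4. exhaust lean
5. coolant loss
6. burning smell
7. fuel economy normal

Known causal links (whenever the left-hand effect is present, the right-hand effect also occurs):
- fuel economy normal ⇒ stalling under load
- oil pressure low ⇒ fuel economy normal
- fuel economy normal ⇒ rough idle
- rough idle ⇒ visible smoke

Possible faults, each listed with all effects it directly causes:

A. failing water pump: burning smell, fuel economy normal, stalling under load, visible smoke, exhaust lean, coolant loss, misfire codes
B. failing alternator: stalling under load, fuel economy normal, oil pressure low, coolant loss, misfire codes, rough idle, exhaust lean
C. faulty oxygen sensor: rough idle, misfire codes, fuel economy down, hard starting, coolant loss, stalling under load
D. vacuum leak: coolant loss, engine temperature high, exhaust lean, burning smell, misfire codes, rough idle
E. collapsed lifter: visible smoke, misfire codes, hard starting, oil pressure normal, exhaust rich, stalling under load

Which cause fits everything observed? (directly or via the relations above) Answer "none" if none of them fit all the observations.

Checking each candidate against the observations:
(A) failing water pump — accounts for every observation (rough idle by fuel economy normal → rough idle)
(B) failing alternator — rough idle yes; misfire codes yes; stalling under load yes; exhaust lean yes; coolant loss yes; burning smell NO; fuel economy normal yes
(C) faulty oxygen sensor — rough idle yes; misfire codes yes; stalling under load yes; exhaust lean NO; coolant loss yes; burning smell NO; fuel economy normal NO
(D) vacuum leak — does not account for stalling under load, fuel economy normal
(E) collapsed lifter — rough idle NO; misfire codes yes; stalling under load yes; exhaust lean NO; coolant loss NO; burning smell NO; fuel economy normal NO
(A) is the only candidate with no mismatches.

A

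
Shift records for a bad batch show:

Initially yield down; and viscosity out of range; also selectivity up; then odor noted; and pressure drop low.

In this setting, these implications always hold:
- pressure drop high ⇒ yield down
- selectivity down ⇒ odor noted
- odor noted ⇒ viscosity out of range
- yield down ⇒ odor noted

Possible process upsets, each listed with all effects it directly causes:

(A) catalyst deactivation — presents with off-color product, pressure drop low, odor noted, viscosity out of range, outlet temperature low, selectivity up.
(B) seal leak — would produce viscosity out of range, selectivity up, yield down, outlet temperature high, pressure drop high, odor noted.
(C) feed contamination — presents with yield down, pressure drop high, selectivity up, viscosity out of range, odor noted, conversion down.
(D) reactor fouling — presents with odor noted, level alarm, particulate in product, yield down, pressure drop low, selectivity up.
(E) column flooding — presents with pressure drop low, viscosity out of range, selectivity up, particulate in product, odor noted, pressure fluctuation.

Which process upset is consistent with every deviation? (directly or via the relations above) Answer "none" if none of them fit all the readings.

D

Testing each hypothesis:
(A) catalyst deactivation — yield down ✗; viscosity out of range ✓; selectivity up ✓; odor noted ✓; pressure drop low ✓
(B) seal leak — yield down ✓; viscosity out of range ✓; selectivity up ✓; odor noted ✓; pressure drop low ✗
(C) feed contamination — fails on pressure drop low (predicts pressure drop high, not pressure drop low)
(D) reactor fouling — accounts for every observation (viscosity out of range via odor noted → viscosity out of range)
(E) column flooding — yield down ✗; viscosity out of range ✓; selectivity up ✓; odor noted ✓; pressure drop low ✓
(D) alone accounts for all the evidence.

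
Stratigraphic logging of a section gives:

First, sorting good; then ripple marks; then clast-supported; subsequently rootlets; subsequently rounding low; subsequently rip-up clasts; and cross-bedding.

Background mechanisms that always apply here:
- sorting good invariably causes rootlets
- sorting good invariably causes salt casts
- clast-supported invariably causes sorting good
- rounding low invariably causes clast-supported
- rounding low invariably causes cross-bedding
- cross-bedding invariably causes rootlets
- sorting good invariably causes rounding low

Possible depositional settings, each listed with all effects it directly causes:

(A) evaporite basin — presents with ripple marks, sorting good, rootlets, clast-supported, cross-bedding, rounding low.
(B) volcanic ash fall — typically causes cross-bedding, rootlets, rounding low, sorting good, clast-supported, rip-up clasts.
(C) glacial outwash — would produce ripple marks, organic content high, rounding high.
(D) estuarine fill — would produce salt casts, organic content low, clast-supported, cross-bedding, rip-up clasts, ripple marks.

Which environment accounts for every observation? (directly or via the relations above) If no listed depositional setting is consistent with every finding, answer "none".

D

Testing each hypothesis:
(A) evaporite basin — does not account for rip-up clasts
(B) volcanic ash fall — sorting good match; ripple marks miss; clast-supported match; rootlets match; rounding low match; rip-up clasts match; cross-bedding match
(C) glacial outwash — sorting good miss; ripple marks match; clast-supported miss; rootlets miss; rounding low miss; rip-up clasts miss; cross-bedding miss
(D) estuarine fill — accounts for every observation (sorting good by clast-supported → sorting good)
(D) is the only candidate with no mismatches.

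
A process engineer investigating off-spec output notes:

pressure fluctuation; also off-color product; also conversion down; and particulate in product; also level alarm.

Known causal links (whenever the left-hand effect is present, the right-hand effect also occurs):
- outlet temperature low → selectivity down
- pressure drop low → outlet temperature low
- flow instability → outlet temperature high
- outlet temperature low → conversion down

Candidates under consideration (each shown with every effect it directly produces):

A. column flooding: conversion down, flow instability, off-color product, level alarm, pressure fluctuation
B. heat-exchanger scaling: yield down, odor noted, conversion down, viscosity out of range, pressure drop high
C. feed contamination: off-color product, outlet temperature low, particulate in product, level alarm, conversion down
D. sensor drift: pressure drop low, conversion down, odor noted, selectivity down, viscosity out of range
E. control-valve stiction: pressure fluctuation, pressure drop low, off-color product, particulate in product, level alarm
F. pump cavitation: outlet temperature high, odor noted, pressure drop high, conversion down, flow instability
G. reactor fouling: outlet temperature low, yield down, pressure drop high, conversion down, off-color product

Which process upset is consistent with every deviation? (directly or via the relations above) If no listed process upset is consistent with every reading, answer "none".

E

Testing each hypothesis:
(A) column flooding — does not account for particulate in product
(B) heat-exchanger scaling — does not account for pressure fluctuation, off-color product, particulate in product, level alarm
(C) feed contamination — pressure fluctuation miss; off-color product match; conversion down match; particulate in product match; level alarm match
(D) sensor drift — does not account for pressure fluctuation, off-color product, particulate in product, level alarm
(E) control-valve stiction — accounts for every observation (conversion down by pressure drop low → outlet temperature low → conversion down)
(F) pump cavitation — pressure fluctuation miss; off-color product miss; conversion down match; particulate in product miss; level alarm miss
(G) reactor fouling — does not account for pressure fluctuation, particulate in product, level alarm
(E) alone accounts for all the evidence.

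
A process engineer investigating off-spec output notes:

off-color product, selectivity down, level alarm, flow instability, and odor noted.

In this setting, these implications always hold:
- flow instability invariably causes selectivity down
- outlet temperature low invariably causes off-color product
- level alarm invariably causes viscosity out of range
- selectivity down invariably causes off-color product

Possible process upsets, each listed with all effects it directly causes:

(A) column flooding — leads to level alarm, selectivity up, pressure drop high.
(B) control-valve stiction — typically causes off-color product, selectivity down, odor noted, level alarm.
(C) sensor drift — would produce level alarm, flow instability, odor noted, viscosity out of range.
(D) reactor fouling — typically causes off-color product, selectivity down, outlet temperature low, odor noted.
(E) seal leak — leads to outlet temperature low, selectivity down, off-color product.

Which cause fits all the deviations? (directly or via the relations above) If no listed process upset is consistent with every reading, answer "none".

Per-candidate check:
(A) column flooding — off-color product miss; selectivity down miss; level alarm match; flow instability miss; odor noted miss
(B) control-valve stiction — does not account for flow instability
(C) sensor drift — off-color product match (through flow instability → selectivity down → off-color product); selectivity down match (through flow instability → selectivity down); level alarm match; flow instability match; odor noted match
(D) reactor fouling — does not account for level alarm, flow instability
(E) seal leak — off-color product match; selectivity down match; level alarm miss; flow instability miss; odor noted miss
(C) alone accounts for all the evidence.

C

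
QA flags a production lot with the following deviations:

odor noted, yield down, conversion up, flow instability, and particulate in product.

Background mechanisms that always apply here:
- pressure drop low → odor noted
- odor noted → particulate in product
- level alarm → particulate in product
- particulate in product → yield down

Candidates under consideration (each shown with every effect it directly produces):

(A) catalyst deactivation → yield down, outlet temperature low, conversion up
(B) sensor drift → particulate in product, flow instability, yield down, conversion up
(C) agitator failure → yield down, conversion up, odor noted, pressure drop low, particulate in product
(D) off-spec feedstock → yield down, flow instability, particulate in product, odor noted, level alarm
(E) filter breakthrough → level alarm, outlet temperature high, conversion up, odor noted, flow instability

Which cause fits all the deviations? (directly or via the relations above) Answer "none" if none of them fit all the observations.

For each candidate, compare predicted effects to what was observed:
(A) catalyst deactivation — odor noted -; yield down +; conversion up +; flow instability -; particulate in product -
(B) sensor drift — does not account for odor noted
(C) agitator failure — odor noted +; yield down +; conversion up +; flow instability -; particulate in product +
(D) off-spec feedstock — odor noted +; yield down +; conversion up -; flow instability +; particulate in product +
(E) filter breakthrough — accounts for every observation (yield down by odor noted → particulate in product → yield down)
(E) is the only candidate with no mismatches.

E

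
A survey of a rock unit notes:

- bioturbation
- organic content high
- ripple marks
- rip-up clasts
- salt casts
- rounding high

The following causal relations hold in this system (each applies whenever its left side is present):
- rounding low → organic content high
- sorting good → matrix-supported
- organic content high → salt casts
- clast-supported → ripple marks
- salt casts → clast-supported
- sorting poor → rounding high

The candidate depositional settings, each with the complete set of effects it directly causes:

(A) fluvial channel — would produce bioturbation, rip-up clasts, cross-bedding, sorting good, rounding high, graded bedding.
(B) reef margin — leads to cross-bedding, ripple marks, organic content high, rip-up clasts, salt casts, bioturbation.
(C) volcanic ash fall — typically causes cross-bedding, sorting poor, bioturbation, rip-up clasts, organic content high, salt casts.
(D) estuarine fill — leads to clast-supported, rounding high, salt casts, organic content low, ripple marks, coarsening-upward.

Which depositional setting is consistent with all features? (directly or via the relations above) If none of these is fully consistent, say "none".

C

For each candidate, compare predicted effects to what was observed:
(A) fluvial channel — bioturbation ✓; organic content high ✗; ripple marks ✗; rip-up clasts ✓; salt casts ✗; rounding high ✓
(B) reef margin — bioturbation ✓; organic content high ✓; ripple marks ✓; rip-up clasts ✓; salt casts ✓; rounding high ✗
(C) volcanic ash fall — bioturbation ✓; organic content high ✓; ripple marks ✓ (by salt casts → clast-supported → ripple marks); rip-up clasts ✓; salt casts ✓; rounding high ✓ (by sorting poor → rounding high)
(D) estuarine fill — fails on bioturbation, organic content high, rip-up clasts (predicts organic content low, not organic content high)
(C) is the only candidate with no mismatches.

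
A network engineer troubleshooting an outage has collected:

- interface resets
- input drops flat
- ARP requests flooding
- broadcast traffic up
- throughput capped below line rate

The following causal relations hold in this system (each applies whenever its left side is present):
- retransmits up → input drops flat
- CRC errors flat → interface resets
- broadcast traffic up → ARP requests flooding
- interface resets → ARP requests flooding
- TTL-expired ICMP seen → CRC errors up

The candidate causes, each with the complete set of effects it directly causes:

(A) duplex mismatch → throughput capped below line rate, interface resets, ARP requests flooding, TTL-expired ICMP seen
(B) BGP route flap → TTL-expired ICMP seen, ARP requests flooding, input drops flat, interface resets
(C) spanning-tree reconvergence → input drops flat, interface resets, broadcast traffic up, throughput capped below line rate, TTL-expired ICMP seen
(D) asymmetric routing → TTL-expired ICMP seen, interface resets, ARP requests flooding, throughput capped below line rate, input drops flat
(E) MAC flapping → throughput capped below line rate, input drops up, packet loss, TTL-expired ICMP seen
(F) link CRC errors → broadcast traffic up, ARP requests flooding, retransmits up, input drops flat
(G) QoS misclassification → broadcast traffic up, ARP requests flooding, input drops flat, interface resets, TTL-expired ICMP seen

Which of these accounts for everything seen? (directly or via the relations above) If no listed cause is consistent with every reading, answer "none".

C

For each candidate, compare predicted effects to what was observed:
(A) duplex mismatch — does not account for input drops flat, broadcast traffic up
(B) BGP route flap — interface resets ✓; input drops flat ✓; ARP requests flooding ✓; broadcast traffic up ✗; throughput capped below line rate ✗
(C) spanning-tree reconvergence — interface resets ✓; input drops flat ✓; ARP requests flooding ✓ (via broadcast traffic up → ARP requests flooding); broadcast traffic up ✓; throughput capped below line rate ✓
(D) asymmetric routing — does not account for broadcast traffic up
(E) MAC flapping — fails on interface resets, input drops flat, ARP requests flooding, broadcast traffic up (predicts input drops up, not input drops flat)
(F) link CRC errors — does not account for interface resets, throughput capped below line rate
(G) QoS misclassification — does not account for throughput capped below line rate
Only (C) is consistent with every observation.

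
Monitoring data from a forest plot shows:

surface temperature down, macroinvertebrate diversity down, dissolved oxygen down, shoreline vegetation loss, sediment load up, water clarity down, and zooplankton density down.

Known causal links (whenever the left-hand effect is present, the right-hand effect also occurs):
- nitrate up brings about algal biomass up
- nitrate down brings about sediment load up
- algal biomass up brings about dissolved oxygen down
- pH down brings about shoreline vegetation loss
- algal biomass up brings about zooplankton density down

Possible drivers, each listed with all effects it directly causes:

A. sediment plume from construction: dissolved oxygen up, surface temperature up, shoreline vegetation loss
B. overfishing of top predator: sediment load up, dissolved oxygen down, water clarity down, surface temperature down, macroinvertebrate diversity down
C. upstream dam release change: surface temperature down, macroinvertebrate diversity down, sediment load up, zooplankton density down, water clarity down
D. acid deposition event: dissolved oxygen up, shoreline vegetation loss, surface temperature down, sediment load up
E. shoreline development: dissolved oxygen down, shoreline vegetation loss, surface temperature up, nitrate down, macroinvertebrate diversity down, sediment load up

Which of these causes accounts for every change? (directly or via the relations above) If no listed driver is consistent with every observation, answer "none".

For each candidate, compare predicted effects to what was observed:
(A) sediment plume from construction — fails on surface temperature down, macroinvertebrate diversity down, dissolved oxygen down, sediment load up, water clarity down, zooplankton density down (predicts surface temperature up, not surface temperature down; predicts dissolved oxygen up, not dissolved oxygen down)
(B) overfishing of top predator — surface temperature down yes; macroinvertebrate diversity down yes; dissolved oxygen down yes; shoreline vegetation loss NO; sediment load up yes; water clarity down yes; zooplankton density down NO
(C) upstream dam release change — does not account for dissolved oxygen down, shoreline vegetation loss
(D) acid deposition event — surface temperature down yes; macroinvertebrate diversity down NO; dissolved oxygen down NO; shoreline vegetation loss yes; sediment load up yes; water clarity down NO; zooplankton density down NO
(E) shoreline development — surface temperature down NO; macroinvertebrate diversity down yes; dissolved oxygen down yes; shoreline vegetation loss yes; sediment load up yes; water clarity down NO; zooplankton density down NO
None of the listed candidates fits everything.

none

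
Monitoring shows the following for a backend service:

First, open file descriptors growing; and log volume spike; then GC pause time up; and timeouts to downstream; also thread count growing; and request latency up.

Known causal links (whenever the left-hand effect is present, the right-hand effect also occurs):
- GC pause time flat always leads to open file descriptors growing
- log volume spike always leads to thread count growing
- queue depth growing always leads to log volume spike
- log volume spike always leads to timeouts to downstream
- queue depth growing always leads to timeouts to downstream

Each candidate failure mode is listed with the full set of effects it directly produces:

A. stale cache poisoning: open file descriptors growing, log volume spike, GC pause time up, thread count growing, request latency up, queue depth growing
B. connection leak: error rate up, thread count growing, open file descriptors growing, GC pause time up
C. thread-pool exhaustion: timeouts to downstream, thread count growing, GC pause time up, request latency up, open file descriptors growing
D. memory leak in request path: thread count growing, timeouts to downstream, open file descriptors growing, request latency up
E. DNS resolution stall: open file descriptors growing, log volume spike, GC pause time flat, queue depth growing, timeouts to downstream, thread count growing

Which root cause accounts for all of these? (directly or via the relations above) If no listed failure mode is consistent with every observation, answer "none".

A

For each candidate, compare predicted effects to what was observed:
(A) stale cache poisoning — accounts for every observation (timeouts to downstream by log volume spike → timeouts to downstream)
(B) connection leak — open file descriptors growing ✓; log volume spike ✗; GC pause time up ✓; timeouts to downstream ✗; thread count growing ✓; request latency up ✗
(C) thread-pool exhaustion — does not account for log volume spike
(D) memory leak in request path — open file descriptors growing ✓; log volume spike ✗; GC pause time up ✗; timeouts to downstream ✓; thread count growing ✓; request latency up ✓
(E) DNS resolution stall — open file descriptors growing ✓; log volume spike ✓; GC pause time up ✗; timeouts to downstream ✓; thread count growing ✓; request latency up ✗
(A) is the only candidate with no mismatches.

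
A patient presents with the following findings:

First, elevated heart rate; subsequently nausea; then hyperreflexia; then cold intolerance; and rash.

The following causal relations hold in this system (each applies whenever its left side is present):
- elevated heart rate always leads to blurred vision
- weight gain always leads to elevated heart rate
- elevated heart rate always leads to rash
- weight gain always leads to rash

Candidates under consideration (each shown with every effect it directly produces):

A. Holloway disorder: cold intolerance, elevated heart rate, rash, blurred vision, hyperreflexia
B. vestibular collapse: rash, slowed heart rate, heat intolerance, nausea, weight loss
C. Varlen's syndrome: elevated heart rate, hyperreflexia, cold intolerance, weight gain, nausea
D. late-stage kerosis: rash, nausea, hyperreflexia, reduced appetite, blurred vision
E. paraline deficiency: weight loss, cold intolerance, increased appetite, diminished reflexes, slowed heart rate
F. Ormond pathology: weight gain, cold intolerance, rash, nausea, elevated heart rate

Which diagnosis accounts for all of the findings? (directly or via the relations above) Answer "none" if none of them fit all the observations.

C

Testing each hypothesis:
(A) Holloway disorder — elevated heart rate yes; nausea NO; hyperreflexia yes; cold intolerance yes; rash yes
(B) vestibular collapse — fails on elevated heart rate, hyperreflexia, cold intolerance (predicts slowed heart rate, not elevated heart rate; predicts heat intolerance, not cold intolerance)
(C) Varlen's syndrome — elevated heart rate yes; nausea yes; hyperreflexia yes; cold intolerance yes; rash yes (via weight gain → rash)
(D) late-stage kerosis — elevated heart rate NO; nausea yes; hyperreflexia yes; cold intolerance NO; rash yes
(E) paraline deficiency — fails on elevated heart rate, nausea, hyperreflexia, rash (predicts slowed heart rate, not elevated heart rate; predicts diminished reflexes, not hyperreflexia)
(F) Ormond pathology — elevated heart rate yes; nausea yes; hyperreflexia NO; cold intolerance yes; rash yes
(C) alone accounts for all the evidence.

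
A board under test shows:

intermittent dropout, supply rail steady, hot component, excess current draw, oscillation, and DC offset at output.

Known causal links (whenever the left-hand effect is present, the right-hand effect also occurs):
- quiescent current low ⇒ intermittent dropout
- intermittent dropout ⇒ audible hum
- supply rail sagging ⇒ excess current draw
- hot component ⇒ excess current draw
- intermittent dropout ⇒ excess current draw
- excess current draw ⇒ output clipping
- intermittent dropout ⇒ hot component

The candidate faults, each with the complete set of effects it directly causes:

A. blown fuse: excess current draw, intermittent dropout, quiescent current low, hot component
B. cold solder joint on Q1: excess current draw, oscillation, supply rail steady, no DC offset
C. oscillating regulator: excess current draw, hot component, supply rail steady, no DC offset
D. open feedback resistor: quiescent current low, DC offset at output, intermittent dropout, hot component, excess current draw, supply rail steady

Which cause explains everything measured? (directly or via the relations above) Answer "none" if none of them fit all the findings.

none

For each candidate, compare predicted effects to what was observed:
(A) blown fuse — intermittent dropout ✓; supply rail steady ✗; hot component ✓; excess current draw ✓; oscillation ✗; DC offset at output ✗
(B) cold solder joint on Q1 — intermittent dropout ✗; supply rail steady ✓; hot component ✗; excess current draw ✓; oscillation ✓; DC offset at output ✗
(C) oscillating regulator — intermittent dropout ✗; supply rail steady ✓; hot component ✓; excess current draw ✓; oscillation ✗; DC offset at output ✗
(D) open feedback resistor — intermittent dropout ✓; supply rail steady ✓; hot component ✓; excess current draw ✓; oscillation ✗; DC offset at output ✓
Every candidate fails on at least one observation.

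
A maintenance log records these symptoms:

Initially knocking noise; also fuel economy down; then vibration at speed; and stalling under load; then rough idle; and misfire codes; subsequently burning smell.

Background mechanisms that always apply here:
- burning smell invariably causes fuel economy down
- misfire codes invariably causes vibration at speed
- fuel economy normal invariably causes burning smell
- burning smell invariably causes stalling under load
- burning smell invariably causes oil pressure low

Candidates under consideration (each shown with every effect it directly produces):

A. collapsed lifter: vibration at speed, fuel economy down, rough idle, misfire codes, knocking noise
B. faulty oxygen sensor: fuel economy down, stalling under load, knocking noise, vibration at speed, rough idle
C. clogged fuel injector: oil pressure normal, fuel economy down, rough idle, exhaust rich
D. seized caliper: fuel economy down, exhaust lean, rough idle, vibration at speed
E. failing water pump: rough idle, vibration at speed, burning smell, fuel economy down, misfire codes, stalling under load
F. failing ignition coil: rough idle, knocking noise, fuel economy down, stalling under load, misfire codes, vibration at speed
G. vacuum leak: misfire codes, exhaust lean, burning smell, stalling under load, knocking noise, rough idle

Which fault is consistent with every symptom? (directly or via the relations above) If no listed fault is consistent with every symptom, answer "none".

G

Checking each candidate against the observations:
(A) collapsed lifter — does not account for stalling under load, burning smell
(B) faulty oxygen sensor — does not account for misfire codes, burning smell
(C) clogged fuel injector — knocking noise NO; fuel economy down yes; vibration at speed NO; stalling under load NO; rough idle yes; misfire codes NO; burning smell NO
(D) seized caliper — does not account for knocking noise, stalling under load, misfire codes, burning smell
(E) failing water pump — knocking noise NO; fuel economy down yes; vibration at speed yes; stalling under load yes; rough idle yes; misfire codes yes; burning smell yes
(F) failing ignition coil — knocking noise yes; fuel economy down yes; vibration at speed yes; stalling under load yes; rough idle yes; misfire codes yes; burning smell NO
(G) vacuum leak — knocking noise yes; fuel economy down yes (through burning smell → fuel economy down); vibration at speed yes (through misfire codes → vibration at speed); stalling under load yes; rough idle yes; misfire codes yes; burning smell yes
(G) alone accounts for all the evidence.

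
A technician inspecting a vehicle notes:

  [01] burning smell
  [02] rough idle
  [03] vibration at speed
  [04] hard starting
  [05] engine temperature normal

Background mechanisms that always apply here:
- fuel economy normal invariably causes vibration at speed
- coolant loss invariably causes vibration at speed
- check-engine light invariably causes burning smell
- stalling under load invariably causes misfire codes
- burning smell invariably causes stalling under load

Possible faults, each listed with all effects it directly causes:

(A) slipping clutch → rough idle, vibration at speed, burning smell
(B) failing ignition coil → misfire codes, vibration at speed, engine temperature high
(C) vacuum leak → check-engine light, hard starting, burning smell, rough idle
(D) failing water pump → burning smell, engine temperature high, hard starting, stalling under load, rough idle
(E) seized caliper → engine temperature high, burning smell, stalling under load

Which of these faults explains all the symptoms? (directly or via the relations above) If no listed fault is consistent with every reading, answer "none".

none

Checking each candidate against the observations:
(A) slipping clutch — burning smell yes; rough idle yes; vibration at speed yes; hard starting NO; engine temperature normal NO
(B) failing ignition coil — fails on burning smell, rough idle, hard starting, engine temperature normal (predicts engine temperature high, not engine temperature normal)
(C) vacuum leak — does not account for vibration at speed, engine temperature normal
(D) failing water pump — burning smell yes; rough idle yes; vibration at speed NO; hard starting yes; engine temperature normal NO
(E) seized caliper — fails on rough idle, vibration at speed, hard starting, engine temperature normal (predicts engine temperature high, not engine temperature normal)
None of the listed candidates fits everything.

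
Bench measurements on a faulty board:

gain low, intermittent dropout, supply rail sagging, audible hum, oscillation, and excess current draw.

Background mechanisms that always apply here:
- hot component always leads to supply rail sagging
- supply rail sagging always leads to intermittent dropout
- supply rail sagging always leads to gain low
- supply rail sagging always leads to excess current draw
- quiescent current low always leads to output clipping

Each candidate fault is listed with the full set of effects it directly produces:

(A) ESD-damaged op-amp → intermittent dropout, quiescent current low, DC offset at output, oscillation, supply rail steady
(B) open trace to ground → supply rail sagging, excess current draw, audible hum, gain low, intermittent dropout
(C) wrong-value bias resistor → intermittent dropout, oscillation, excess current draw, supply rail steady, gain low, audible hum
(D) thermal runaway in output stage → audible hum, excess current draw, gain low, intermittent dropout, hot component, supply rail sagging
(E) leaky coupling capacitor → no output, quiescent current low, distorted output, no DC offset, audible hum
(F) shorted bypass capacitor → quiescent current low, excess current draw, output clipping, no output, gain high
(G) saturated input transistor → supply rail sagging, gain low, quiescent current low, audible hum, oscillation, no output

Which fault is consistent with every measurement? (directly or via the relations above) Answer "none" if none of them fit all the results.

G

For each candidate, compare predicted effects to what was observed:
(A) ESD-damaged op-amp — fails on gain low, supply rail sagging, audible hum, excess current draw (predicts supply rail steady, not supply rail sagging)
(B) open trace to ground — does not account for oscillation
(C) wrong-value bias resistor — gain low match; intermittent dropout match; supply rail sagging miss; audible hum match; oscillation match; excess current draw match
(D) thermal runaway in output stage — gain low match; intermittent dropout match; supply rail sagging match; audible hum match; oscillation miss; excess current draw match
(E) leaky coupling capacitor — gain low miss; intermittent dropout miss; supply rail sagging miss; audible hum match; oscillation miss; excess current draw miss
(F) shorted bypass capacitor — gain low miss; intermittent dropout miss; supply rail sagging miss; audible hum miss; oscillation miss; excess current draw match
(G) saturated input transistor — accounts for every observation (intermittent dropout via supply rail sagging → intermittent dropout)
Only (G) is consistent with every observation.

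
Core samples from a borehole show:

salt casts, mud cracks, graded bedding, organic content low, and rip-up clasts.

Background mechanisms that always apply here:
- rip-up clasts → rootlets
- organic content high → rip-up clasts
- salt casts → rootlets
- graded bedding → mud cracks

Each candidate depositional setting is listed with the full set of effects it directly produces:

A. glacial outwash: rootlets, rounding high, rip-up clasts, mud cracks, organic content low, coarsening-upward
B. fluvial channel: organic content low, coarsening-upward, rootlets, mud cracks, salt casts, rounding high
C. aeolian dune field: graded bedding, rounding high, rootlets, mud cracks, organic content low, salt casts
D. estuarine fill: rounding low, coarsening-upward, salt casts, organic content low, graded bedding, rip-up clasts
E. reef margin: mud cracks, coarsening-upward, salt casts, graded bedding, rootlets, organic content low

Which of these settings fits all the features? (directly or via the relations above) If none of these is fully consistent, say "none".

D

Testing each hypothesis:
(A) glacial outwash — salt casts NO; mud cracks yes; graded bedding NO; organic content low yes; rip-up clasts yes
(B) fluvial channel — salt casts yes; mud cracks yes; graded bedding NO; organic content low yes; rip-up clasts NO
(C) aeolian dune field — salt casts yes; mud cracks yes; graded bedding yes; organic content low yes; rip-up clasts NO
(D) estuarine fill — accounts for every observation (mud cracks via graded bedding → mud cracks)
(E) reef margin — salt casts yes; mud cracks yes; graded bedding yes; organic content low yes; rip-up clasts NO
(D) alone accounts for all the evidence.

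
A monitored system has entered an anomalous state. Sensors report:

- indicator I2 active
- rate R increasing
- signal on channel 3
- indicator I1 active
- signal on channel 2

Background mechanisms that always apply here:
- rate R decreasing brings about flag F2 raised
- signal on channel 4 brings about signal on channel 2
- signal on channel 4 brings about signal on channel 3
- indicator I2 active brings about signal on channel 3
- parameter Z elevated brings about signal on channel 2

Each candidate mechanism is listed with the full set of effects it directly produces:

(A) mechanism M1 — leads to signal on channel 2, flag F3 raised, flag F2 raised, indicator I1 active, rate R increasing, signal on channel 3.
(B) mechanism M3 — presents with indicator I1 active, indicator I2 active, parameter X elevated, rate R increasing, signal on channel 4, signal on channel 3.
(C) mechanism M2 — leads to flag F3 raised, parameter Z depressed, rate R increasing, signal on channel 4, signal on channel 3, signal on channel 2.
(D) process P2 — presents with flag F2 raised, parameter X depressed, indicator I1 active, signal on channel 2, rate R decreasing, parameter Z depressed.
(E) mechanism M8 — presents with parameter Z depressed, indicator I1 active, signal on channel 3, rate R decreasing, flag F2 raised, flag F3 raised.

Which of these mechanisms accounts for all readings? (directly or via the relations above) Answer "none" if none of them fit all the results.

B

Testing each hypothesis:
(A) mechanism M1 — does not account for indicator I2 active
(B) mechanism M3 — indicator I2 active ✓; rate R increasing ✓; signal on channel 3 ✓; indicator I1 active ✓; signal on channel 2 ✓ (by signal on channel 4 → signal on channel 2)
(C) mechanism M2 — indicator I2 active ✗; rate R increasing ✓; signal on channel 3 ✓; indicator I1 active ✗; signal on channel 2 ✓
(D) process P2 — indicator I2 active ✗; rate R increasing ✗; signal on channel 3 ✗; indicator I1 active ✓; signal on channel 2 ✓
(E) mechanism M8 — indicator I2 active ✗; rate R increasing ✗; signal on channel 3 ✓; indicator I1 active ✓; signal on channel 2 ✗
(B) alone accounts for all the evidence.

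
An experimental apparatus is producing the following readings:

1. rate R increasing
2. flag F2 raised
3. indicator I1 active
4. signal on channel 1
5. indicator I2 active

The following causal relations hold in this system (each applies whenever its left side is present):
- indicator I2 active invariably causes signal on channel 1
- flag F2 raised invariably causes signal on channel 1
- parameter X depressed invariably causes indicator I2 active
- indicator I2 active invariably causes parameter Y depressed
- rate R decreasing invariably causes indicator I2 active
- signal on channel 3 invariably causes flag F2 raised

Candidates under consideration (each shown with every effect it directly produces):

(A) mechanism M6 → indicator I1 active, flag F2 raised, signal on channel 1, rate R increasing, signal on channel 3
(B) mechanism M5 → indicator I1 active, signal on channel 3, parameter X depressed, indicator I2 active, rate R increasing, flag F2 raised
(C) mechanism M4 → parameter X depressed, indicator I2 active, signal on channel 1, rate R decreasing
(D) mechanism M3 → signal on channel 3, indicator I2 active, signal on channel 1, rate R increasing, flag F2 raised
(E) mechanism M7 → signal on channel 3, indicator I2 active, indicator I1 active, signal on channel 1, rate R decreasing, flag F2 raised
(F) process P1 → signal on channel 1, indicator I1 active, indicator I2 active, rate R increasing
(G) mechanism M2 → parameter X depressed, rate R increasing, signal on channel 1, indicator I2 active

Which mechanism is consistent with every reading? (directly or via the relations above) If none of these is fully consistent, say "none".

For each candidate, compare predicted effects to what was observed:
(A) mechanism M6 — rate R increasing ✓; flag F2 raised ✓; indicator I1 active ✓; signal on channel 1 ✓; indicator I2 active ✗
(B) mechanism M5 — rate R increasing ✓; flag F2 raised ✓; indicator I1 active ✓; signal on channel 1 ✓ (through indicator I2 active → signal on channel 1); indicator I2 active ✓
(C) mechanism M4 — rate R increasing ✗; flag F2 raised ✗; indicator I1 active ✗; signal on channel 1 ✓; indicator I2 active ✓
(D) mechanism M3 — rate R increasing ✓; flag F2 raised ✓; indicator I1 active ✗; signal on channel 1 ✓; indicator I2 active ✓
(E) mechanism M7 — fails on rate R increasing (predicts rate R decreasing, not rate R increasing)
(F) process P1 — does not account for flag F2 raised
(G) mechanism M2 — does not account for flag F2 raised, indicator I1 active
(B) alone accounts for all the evidence.

B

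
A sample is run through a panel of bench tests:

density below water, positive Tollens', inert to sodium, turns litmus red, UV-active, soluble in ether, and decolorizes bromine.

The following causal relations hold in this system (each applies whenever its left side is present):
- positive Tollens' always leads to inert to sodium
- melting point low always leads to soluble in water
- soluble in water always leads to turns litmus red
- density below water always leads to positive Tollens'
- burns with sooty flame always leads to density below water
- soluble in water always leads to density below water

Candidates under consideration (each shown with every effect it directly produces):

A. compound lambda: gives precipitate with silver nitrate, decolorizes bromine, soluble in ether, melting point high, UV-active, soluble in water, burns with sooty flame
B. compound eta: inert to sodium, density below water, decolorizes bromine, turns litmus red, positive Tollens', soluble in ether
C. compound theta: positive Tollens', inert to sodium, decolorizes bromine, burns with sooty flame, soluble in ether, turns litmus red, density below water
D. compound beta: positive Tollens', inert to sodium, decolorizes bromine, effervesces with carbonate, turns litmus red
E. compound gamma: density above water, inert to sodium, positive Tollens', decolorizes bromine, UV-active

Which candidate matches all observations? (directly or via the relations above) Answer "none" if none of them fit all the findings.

A

Per-candidate check:
(A) compound lambda — density below water + (through soluble in water → density below water); positive Tollens' + (through soluble in water → density below water → positive Tollens'); inert to sodium + (through soluble in water → density below water → positive Tollens' → inert to sodium); turns litmus red + (through soluble in water → turns litmus red); UV-active +; soluble in ether +; decolorizes bromine +
(B) compound eta — does not account for UV-active
(C) compound theta — does not account for UV-active
(D) compound beta — density below water -; positive Tollens' +; inert to sodium +; turns litmus red +; UV-active -; soluble in ether -; decolorizes bromine +
(E) compound gamma — density below water -; positive Tollens' +; inert to sodium +; turns litmus red -; UV-active +; soluble in ether -; decolorizes bromine +
Only (A) is consistent with every observation.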